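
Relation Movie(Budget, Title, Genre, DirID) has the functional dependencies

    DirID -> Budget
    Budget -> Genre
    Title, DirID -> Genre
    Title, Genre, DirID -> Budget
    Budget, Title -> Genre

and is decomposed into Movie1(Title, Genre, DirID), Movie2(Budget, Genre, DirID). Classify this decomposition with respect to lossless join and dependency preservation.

Lossless test: (Genre, DirID)⁺ = {Budget, Genre, DirID}, which contains all of one fragment — lossless.
Dependency preservation: Title, Genre, DirID → Budget; Budget, Title → Genre are not contained in any single fragment, but the restricted closure of each left-hand side across the fragments still reaches the right-hand side; the remaining FDs each lie inside some fragment. All dependencies are preserved.

lossless and dependency-preserving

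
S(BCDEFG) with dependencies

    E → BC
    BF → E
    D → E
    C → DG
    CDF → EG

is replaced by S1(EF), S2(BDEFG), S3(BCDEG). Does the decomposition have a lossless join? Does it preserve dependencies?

Lossless test (chase): Rows 1 and 2 agree on E; apply E→BC and equate their BC entries. Rows 1 and 3 agree on E; apply E→BC and equate their BC entries. Rows 1 and 2 agree on C; apply C→DG and equate their DG entries. Row 1 is now all distinguished symbols — the join is lossless.
Dependency preservation: CDF → EG is not contained in any single fragment, but the restricted closure of its left-hand side across the fragments still reaches the right-hand side; the remaining FDs each lie inside some fragment. All dependencies are preserved.

lossless and dependency-preserving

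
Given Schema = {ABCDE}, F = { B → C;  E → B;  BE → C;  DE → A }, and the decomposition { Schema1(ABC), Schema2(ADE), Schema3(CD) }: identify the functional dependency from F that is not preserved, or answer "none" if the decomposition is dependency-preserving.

Check E → B: no single fragment contains all of {BE}, and the restricted closure of {E} across the fragments never reaches {B}.
B → C is preserved.
BE → C is preserved.
DE → A is preserved.

E → B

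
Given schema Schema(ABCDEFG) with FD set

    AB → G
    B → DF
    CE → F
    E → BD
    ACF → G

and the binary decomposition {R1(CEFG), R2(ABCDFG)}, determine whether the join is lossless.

No

Common attributes: R1 ∩ R2 = {CFG}.
No dependency enlarges {CFG}, so (CFG)⁺ = {CFG}.
The closure contains neither all of R1 = {CEFG} nor all of R2 = {ABCDFG}, so the common attributes are not a superkey of either fragment. The join is lossy.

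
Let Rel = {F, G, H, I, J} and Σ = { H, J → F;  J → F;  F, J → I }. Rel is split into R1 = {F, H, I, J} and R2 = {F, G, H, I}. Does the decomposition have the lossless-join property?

Common attributes: R1 ∩ R2 = {F, H, I}.
No dependency enlarges {F, H, I}, so (F, H, I)⁺ = {F, H, I}.
The closure contains neither all of R1 = {F, H, I, J} nor all of R2 = {F, G, H, I}, so the common attributes are not a superkey of either fragment. The join is lossy.

No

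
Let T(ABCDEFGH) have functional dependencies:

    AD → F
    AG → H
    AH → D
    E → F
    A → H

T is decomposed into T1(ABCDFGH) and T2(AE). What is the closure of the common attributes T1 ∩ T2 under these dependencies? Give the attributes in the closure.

T1 ∩ T2 = {A}.
A → H applies, adding H
AH → D applies, adding D
AD → F applies, adding F
Closure: {ADFH}.

ADFH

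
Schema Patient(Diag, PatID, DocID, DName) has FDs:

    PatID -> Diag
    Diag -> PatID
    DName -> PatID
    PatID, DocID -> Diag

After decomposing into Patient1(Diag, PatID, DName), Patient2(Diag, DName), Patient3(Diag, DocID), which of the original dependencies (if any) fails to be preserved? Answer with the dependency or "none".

none

PatID → Diag lies within Patient1.
Diag → PatID lies within Patient1.
DName → PatID lies within Patient1.
PatID, DocID → Diag: restricted closure across fragments reaches Diag.
Every dependency is enforceable on the fragments, so the decomposition is dependency-preserving.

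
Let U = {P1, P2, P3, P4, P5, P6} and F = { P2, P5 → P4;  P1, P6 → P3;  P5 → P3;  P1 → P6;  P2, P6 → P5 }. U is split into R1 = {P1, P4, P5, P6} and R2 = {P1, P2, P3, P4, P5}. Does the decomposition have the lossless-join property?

Common attributes: R1 ∩ R2 = {P1, P4, P5}.
Closure of {P1, P4, P5}: P5 → P3 applies, adding P3; P1 → P6 applies, adding P6. So (P1, P4, P5)⁺ = {P1, P3, P4, P5, P6}.
This closure contains every attribute of R1, so R1 ∩ R2 → R1. The join is lossless.

Yes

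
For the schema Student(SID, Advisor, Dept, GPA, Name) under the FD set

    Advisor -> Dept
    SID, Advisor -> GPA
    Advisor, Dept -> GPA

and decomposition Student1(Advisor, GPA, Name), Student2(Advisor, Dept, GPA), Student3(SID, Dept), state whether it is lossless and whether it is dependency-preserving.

Lossless test (chase): Rows 1 and 2 agree on Advisor; apply Advisor→Dept and equate their Dept entries. No row becomes fully distinguished — the join is lossy.
Dependency preservation: SID, Advisor → GPA is not contained in any single fragment, but the restricted closure of its left-hand side across the fragments still reaches the right-hand side; the remaining FDs each lie inside some fragment. All dependencies are preserved.

lossy but dependency-preserving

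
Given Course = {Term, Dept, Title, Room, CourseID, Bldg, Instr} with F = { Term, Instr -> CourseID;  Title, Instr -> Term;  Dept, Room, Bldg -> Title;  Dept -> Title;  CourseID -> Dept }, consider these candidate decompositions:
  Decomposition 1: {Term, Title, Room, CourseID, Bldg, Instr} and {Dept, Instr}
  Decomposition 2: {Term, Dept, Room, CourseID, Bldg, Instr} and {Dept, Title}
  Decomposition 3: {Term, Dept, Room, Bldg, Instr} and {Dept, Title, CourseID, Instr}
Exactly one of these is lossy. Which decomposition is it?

Decomposition 1: common = {Instr}, closure = {Instr} → lossy.
Decomposition 2: common = {Dept}, closure = {Dept, Title} → lossless.
Decomposition 3: common = {Dept, Instr}, closure = {Term, Dept, Title, CourseID, Instr} → lossless.

Decomposition 1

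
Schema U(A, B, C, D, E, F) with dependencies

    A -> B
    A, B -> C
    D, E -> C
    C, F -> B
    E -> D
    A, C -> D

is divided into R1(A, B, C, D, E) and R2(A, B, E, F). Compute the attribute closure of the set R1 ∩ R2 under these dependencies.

R1 ∩ R2 = {A, B, E}.
A, B → C applies, adding C
E → D applies, adding D
Closure: {A, B, C, D, E}.

A, B, C, D, E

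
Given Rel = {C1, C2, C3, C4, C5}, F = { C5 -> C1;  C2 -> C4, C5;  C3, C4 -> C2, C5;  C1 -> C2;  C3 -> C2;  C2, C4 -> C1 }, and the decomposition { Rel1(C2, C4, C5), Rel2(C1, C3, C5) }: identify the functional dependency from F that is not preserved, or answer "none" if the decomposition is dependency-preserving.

none

C5 → C1 lies within Rel2.
C2 → C4, C5 lies within Rel1.
C3, C4 → C2, C5: restricted closure across fragments reaches C2, C5.
C1 → C2: restricted closure across fragments reaches C2.
C3 → C2: restricted closure across fragments reaches C2.
C2, C4 → C1: restricted closure across fragments reaches C1.
Every dependency is enforceable on the fragments, so the decomposition is dependency-preserving.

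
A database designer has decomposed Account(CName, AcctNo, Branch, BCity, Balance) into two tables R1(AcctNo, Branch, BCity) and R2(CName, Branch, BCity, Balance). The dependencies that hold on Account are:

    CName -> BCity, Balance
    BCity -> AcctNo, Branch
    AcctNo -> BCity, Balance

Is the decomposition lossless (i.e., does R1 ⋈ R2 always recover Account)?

Yes

Common attributes: R1 ∩ R2 = {Branch, BCity}.
Closure of {Branch, BCity}: BCity → AcctNo, Branch applies, adding AcctNo; AcctNo → BCity, Balance applies, adding Balance. So (Branch, BCity)⁺ = {AcctNo, Branch, BCity, Balance}.
This closure contains every attribute of R1, so R1 ∩ R2 → R1. The join is lossless.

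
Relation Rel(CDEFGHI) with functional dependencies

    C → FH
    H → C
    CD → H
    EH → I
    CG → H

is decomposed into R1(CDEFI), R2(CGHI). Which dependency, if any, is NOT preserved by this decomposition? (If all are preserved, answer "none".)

none

C → FH: restricted closure across fragments reaches FH.
H → C lies within R2.
CD → H: restricted closure across fragments reaches H.
EH → I: restricted closure across fragments reaches I.
CG → H lies within R2.
Every dependency is enforceable on the fragments, so the decomposition is dependency-preserving.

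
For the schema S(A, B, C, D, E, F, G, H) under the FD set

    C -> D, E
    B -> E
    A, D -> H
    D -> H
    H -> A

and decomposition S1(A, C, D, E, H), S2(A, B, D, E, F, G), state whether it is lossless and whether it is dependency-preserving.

lossy but dependency-preserving

Lossless test: (A, D, E)⁺ = {A, D, E, H}, which is a superkey of neither fragment — lossy.
Dependency preservation: every FD's attributes lie within a single fragment, so each can be enforced locally — preserved.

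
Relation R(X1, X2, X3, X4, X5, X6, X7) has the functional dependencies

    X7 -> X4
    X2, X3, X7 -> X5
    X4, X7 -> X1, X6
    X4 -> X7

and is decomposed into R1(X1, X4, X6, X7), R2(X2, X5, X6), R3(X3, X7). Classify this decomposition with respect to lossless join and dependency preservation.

Lossless test (chase): Rows 1 and 3 agree on X7; apply X7→X4 and equate their X4 entries. Rows 1 and 3 agree on X4, X7; apply X4, X7→X1, X6 and equate their X1, X6 entries. No row becomes fully distinguished — the join is lossy.
Dependency preservation: the restricted closure of {X2, X3, X7} across the fragments never reaches {X5}, so X2, X3, X7 → X5 cannot be enforced without a join — not preserved.

lossy and not dependency-preserving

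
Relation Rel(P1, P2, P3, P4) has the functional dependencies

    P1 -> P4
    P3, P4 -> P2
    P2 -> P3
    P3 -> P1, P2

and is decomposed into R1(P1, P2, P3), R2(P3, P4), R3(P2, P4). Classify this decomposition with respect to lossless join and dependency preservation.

Lossless test (chase): Rows 1 and 3 agree on P2; apply P2→P3 and equate their P3 entries. Rows 1 and 2 agree on P3; apply P3→P1, P2 and equate their P1, P2 entries. Rows 1 and 3 agree on P3; apply P3→P1, P2 and equate their P1, P2 entries. Rows 1 and 2 agree on P1; apply P1→P4 and equate their P4 entries. Row 1 is now all distinguished symbols — the join is lossless.
Dependency preservation: the restricted closure of {P1} across the fragments never reaches {P4}, so P1 → P4 cannot be enforced without a join — not preserved.

lossless but not dependency-preserving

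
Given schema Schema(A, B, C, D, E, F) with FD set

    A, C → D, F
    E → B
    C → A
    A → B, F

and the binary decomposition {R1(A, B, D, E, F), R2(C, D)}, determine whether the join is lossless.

No

Common attributes: R1 ∩ R2 = {D}.
No dependency enlarges {D}, so (D)⁺ = {D}.
The closure contains neither all of R1 = {A, B, D, E, F} nor all of R2 = {C, D}, so the common attributes are not a superkey of either fragment. The join is lossy.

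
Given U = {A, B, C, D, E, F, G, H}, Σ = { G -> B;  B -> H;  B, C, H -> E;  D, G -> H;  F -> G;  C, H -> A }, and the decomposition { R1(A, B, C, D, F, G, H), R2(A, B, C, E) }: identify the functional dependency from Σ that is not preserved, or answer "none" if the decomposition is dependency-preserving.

G → B lies within R1.
B → H lies within R1.
B, C, H → E: restricted closure across fragments reaches E.
D, G → H lies within R1.
F → G lies within R1.
C, H → A lies within R1.
Every dependency is enforceable on the fragments, so the decomposition is dependency-preserving.

none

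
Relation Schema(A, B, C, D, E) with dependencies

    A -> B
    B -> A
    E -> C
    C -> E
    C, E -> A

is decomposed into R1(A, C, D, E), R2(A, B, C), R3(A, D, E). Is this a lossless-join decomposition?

Yes

Chase test. Columns are A, B, C, D, E; row i has aⱼ where attribute j ∈ Ri, else bᵢⱼ.
Initial tableau (one row per fragment):
  row 1: a1 b12 a3 a4 a5
  row 2: a1 a2 a3 b24 b25
  row 3: a1 b32 b33 a4 a5
Rows 1 and 2 agree on A; apply A→B and equate their B entries.
Rows 1 and 3 agree on A; apply A→B and equate their B entries.
Rows 1 and 3 agree on E; apply E→C and equate their C entries.
Rows 1 and 2 agree on C; apply C→E and equate their E entries.
Row 1 is now all distinguished symbols — the join is lossless.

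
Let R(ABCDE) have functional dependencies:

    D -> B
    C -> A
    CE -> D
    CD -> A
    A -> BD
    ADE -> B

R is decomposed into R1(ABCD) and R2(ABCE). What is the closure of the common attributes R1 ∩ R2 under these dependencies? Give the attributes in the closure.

R1 ∩ R2 = {ABC}.
A → BD applies, adding D
Closure: {ABCD}.

ABCD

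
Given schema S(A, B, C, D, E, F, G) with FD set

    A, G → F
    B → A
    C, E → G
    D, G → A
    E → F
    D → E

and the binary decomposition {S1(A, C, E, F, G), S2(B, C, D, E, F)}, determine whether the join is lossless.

No

Common attributes: S1 ∩ S2 = {C, E, F}.
Closure of {C, E, F}: C, E → G applies, adding G. So (C, E, F)⁺ = {C, E, F, G}.
The closure contains neither all of S1 = {A, C, E, F, G} nor all of S2 = {B, C, D, E, F}, so the common attributes are not a superkey of either fragment. The join is lossy.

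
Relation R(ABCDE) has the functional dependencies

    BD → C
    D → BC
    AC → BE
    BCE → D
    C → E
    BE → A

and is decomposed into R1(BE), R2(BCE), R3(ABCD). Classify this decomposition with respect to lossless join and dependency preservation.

Lossless test (chase): Rows 2 and 3 agree on C; apply C→E and equate their E entries. Rows 1 and 2 agree on BE; apply BE→A and equate their A entries. Rows 1 and 3 agree on BE; apply BE→A and equate their A entries. Rows 2 and 3 agree on BCE; apply BCE→D and equate their D entries. Row 2 is now all distinguished symbols — the join is lossless.
Dependency preservation: the restricted closure of {BE} across the fragments never reaches {A}, so BE → A cannot be enforced without a join — not preserved.

lossless but not dependency-preserving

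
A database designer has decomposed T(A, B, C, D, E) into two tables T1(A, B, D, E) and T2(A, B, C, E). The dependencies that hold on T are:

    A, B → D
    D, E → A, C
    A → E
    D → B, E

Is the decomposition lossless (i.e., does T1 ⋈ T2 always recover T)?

Common attributes: T1 ∩ T2 = {A, B, E}.
Closure of {A, B, E}: A, B → D applies, adding D; D, E → A, C applies, adding C. So (A, B, E)⁺ = {A, B, C, D, E}.
This closure contains every attribute of T1, so T1 ∩ T2 → T1. The join is lossless.

Yes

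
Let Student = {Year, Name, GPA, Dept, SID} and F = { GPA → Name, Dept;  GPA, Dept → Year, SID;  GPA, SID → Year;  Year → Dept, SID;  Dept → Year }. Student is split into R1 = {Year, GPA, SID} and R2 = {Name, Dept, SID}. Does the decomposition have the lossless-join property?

Common attributes: R1 ∩ R2 = {SID}.
No dependency enlarges {SID}, so (SID)⁺ = {SID}.
The closure contains neither all of R1 = {Year, GPA, SID} nor all of R2 = {Name, Dept, SID}, so the common attributes are not a superkey of either fragment. The join is lossy.

No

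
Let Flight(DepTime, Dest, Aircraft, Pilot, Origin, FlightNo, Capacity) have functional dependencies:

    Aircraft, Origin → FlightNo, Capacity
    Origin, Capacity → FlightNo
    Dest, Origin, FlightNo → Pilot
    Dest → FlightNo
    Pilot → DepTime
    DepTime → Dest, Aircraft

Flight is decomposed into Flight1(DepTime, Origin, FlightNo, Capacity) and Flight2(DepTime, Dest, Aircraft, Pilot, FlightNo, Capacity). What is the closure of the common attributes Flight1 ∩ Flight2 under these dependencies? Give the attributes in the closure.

Flight1 ∩ Flight2 = {DepTime, FlightNo, Capacity}.
DepTime → Dest, Aircraft applies, adding Dest, Aircraft
Closure: {DepTime, Dest, Aircraft, FlightNo, Capacity}.

DepTime, Dest, Aircraft, FlightNo, Capacity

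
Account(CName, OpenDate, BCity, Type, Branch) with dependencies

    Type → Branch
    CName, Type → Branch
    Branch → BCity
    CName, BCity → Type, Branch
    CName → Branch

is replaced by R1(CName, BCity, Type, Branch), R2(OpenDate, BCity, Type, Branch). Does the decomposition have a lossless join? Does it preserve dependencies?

lossy but dependency-preserving

Lossless test: (BCity, Type, Branch)⁺ = {BCity, Type, Branch}, which is a superkey of neither fragment — lossy.
Dependency preservation: every FD's attributes lie within a single fragment, so each can be enforced locally — preserved.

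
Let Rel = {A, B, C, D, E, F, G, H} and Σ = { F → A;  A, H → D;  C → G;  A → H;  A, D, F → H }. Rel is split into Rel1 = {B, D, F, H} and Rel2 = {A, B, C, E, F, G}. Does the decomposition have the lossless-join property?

Common attributes: Rel1 ∩ Rel2 = {B, F}.
Closure of {B, F}: F → A applies, adding A; A → H applies, adding H; A, H → D applies, adding D. So (B, F)⁺ = {A, B, D, F, H}.
This closure contains every attribute of Rel1, so Rel1 ∩ Rel2 → Rel1. The join is lossless.

Yes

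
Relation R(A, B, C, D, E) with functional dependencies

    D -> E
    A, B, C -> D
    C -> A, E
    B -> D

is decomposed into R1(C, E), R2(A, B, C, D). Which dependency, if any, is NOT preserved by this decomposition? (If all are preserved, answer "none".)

Check D → E: no single fragment contains all of {D, E}, and the restricted closure of {D} across the fragments never reaches {E}.
A, B, C → D is preserved.
C → A, E is preserved.
B → D is preserved.

D -> E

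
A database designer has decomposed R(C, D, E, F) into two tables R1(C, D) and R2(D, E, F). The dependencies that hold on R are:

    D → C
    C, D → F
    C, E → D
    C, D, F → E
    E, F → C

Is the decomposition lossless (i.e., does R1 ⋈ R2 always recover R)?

Yes

Common attributes: R1 ∩ R2 = {D}.
Closure of {D}: D → C applies, adding C; C, D → F applies, adding F; C, D, F → E applies, adding E. So (D)⁺ = {C, D, E, F}.
This closure contains every attribute of R1, so R1 ∩ R2 → R1. The join is lossless.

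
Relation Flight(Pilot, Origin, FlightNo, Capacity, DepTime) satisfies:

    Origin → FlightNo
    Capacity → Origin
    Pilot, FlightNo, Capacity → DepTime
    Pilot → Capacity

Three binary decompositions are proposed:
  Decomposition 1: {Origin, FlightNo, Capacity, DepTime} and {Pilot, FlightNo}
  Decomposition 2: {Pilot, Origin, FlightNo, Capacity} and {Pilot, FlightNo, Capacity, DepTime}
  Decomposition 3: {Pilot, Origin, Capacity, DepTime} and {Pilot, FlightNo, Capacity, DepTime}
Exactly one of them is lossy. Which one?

Decomposition 1

Decomposition 1: common = {FlightNo}, closure = {FlightNo} → lossy.
Decomposition 2: common = {Pilot, FlightNo, Capacity}, closure = {Pilot, Origin, FlightNo, Capacity, DepTime} → lossless.
Decomposition 3: common = {Pilot, Capacity, DepTime}, closure = {Pilot, Origin, FlightNo, Capacity, DepTime} → lossless.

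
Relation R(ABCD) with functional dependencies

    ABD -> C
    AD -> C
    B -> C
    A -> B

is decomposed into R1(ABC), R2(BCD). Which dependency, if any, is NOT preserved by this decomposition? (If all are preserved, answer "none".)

ABD → C: restricted closure across fragments reaches C.
AD → C: restricted closure across fragments reaches C.
B → C lies within R1.
A → B lies within R1.
Every dependency is enforceable on the fragments, so the decomposition is dependency-preserving.

none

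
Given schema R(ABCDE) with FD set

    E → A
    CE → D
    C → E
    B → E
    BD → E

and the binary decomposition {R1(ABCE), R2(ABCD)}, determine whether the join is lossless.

Common attributes: R1 ∩ R2 = {ABC}.
Closure of {ABC}: C → E applies, adding E; CE → D applies, adding D. So (ABC)⁺ = {ABCDE}.
This closure contains every attribute of R1, so R1 ∩ R2 → R1. The join is lossless.

Yes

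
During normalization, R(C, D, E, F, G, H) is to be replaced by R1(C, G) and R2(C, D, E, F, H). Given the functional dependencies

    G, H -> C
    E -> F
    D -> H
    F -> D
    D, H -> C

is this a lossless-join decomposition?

Common attributes: R1 ∩ R2 = {C}.
No dependency enlarges {C}, so (C)⁺ = {C}.
The closure contains neither all of R1 = {C, G} nor all of R2 = {C, D, E, F, H}, so the common attributes are not a superkey of either fragment. The join is lossy.

No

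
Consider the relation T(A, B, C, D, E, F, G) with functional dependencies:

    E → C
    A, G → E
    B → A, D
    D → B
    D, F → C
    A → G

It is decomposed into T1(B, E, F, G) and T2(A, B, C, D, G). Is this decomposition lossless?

Common attributes: T1 ∩ T2 = {B, G}.
Closure of {B, G}: B → A, D applies, adding A, D; A, G → E applies, adding E; E → C applies, adding C. So (B, G)⁺ = {A, B, C, D, E, G}.
This closure contains every attribute of T2, so T1 ∩ T2 → T2. The join is lossless.

Yes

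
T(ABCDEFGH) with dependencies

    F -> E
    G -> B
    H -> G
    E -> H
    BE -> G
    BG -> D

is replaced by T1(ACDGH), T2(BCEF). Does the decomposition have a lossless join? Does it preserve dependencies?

lossy and not dependency-preserving

Lossless test: (C)⁺ = {C}, which is a superkey of neither fragment — lossy.
Dependency preservation: the restricted closure of {G} across the fragments never reaches {B}, so G → B cannot be enforced without a join — not preserved.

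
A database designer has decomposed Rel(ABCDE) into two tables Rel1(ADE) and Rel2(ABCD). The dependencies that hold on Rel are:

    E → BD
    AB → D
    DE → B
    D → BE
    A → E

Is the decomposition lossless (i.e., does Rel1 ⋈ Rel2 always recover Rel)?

Yes

Common attributes: Rel1 ∩ Rel2 = {AD}.
Closure of {AD}: D → BE applies, adding BE. So (AD)⁺ = {ABDE}.
This closure contains every attribute of Rel1, so Rel1 ∩ Rel2 → Rel1. The join is lossless.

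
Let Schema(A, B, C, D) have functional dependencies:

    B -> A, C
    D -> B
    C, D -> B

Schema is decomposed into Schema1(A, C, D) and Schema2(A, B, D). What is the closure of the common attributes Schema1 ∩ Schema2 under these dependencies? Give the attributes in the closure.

A, B, C, D

Schema1 ∩ Schema2 = {A, D}.
D → B applies, adding B
B → A, C applies, adding C
Closure: {A, B, C, D}.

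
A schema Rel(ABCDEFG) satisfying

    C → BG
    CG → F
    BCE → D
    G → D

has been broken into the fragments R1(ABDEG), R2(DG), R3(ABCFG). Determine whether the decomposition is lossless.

No

Chase test. Columns are ABCDEFG; row i has aⱼ where attribute j ∈ Ri, else bᵢⱼ.
Initial tableau (one row per fragment):
  row 1: a1 a2 b13 a4 a5 b16 a7
  row 2: b21 b22 b23 a4 b25 b26 a7
  row 3: a1 a2 a3 b34 b35 a6 a7
Rows 1 and 3 agree on G; apply G→D and equate their D entries.
No row becomes fully distinguished — the join is lossy.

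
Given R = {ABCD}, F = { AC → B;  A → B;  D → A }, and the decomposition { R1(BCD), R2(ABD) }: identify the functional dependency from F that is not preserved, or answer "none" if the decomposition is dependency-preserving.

none

AC → B: restricted closure across fragments reaches B.
A → B lies within R2.
D → A lies within R2.
Every dependency is enforceable on the fragments, so the decomposition is dependency-preserving.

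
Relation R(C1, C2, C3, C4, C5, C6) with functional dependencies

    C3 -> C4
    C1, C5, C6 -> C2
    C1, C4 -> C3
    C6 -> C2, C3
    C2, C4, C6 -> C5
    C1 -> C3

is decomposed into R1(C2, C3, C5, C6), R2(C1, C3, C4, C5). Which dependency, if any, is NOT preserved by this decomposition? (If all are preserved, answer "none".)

none

C3 → C4 lies within R2.
C1, C5, C6 → C2: restricted closure across fragments reaches C2.
C1, C4 → C3 lies within R2.
C6 → C2, C3 lies within R1.
C2, C4, C6 → C5: restricted closure across fragments reaches C5.
C1 → C3 lies within R2.
Every dependency is enforceable on the fragments, so the decomposition is dependency-preserving.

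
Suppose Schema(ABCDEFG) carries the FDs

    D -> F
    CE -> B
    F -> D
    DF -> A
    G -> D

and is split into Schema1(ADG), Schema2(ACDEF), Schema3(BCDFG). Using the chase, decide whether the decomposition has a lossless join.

No

Chase test. Columns are ABCDEFG; row i has aⱼ where attribute j ∈ Schemai, else bᵢⱼ.
Initial tableau (one row per fragment):
  row 1: a1 b12 b13 a4 b15 b16 a7
  row 2: a1 b22 a3 a4 a5 a6 b27
  row 3: b31 a2 a3 a4 b35 a6 a7
Rows 1 and 2 agree on D; apply D→F and equate their F entries.
Rows 1 and 3 agree on DF; apply DF→A and equate their A entries.
No row becomes fully distinguished — the join is lossy.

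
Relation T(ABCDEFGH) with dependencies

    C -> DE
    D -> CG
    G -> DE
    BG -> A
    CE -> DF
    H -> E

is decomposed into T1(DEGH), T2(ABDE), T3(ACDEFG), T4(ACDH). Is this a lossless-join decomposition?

No

Chase test. Columns are ABCDEFGH; row i has aⱼ where attribute j ∈ Ti, else bᵢⱼ.
Initial tableau (one row per fragment):
  row 1: b11 b12 b13 a4 a5 b16 a7 a8
  row 2: a1 a2 b23 a4 a5 b26 b27 b28
  row 3: a1 b32 a3 a4 a5 a6 a7 b38
  row 4: a1 b42 a3 a4 b45 b46 b47 a8
Rows 3 and 4 agree on C; apply C→DE and equate their DE entries.
Rows 1 and 2 agree on D; apply D→CG and equate their CG entries.
Rows 1 and 3 agree on D; apply D→CG and equate their CG entries.
Rows 1 and 4 agree on D; apply D→CG and equate their CG entries.
Rows 1 and 2 agree on CE; apply CE→DF and equate their DF entries.
Rows 1 and 3 agree on CE; apply CE→DF and equate their DF entries.
Rows 1 and 4 agree on CE; apply CE→DF and equate their DF entries.
No row becomes fully distinguished — the join is lossy.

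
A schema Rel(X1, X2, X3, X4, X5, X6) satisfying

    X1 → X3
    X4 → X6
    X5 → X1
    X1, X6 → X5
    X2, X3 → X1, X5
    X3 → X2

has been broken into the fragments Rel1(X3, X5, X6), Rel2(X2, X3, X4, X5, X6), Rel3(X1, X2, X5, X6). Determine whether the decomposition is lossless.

Chase test. Columns are X1, X2, X3, X4, X5, X6; row i has aⱼ where attribute j ∈ Reli, else bᵢⱼ.
Initial tableau (one row per fragment):
  row 1: b11 b12 a3 b14 a5 a6
  row 2: b21 a2 a3 a4 a5 a6
  row 3: a1 a2 b33 b34 a5 a6
Rows 1 and 2 agree on X5; apply X5→X1 and equate their X1 entries.
Rows 1 and 3 agree on X5; apply X5→X1 and equate their X1 entries.
Rows 1 and 2 agree on X3; apply X3→X2 and equate their X2 entries.
Rows 1 and 3 agree on X1; apply X1→X3 and equate their X3 entries.
Row 2 is now all distinguished symbols — the join is lossless.

Yes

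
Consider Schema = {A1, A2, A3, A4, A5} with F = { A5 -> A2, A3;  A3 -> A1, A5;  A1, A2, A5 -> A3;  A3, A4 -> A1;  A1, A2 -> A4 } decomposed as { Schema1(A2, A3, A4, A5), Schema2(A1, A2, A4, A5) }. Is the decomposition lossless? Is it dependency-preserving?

Lossless test: (A2, A4, A5)⁺ = {A1, A2, A3, A4, A5}, which contains all of one fragment — lossless.
Dependency preservation: A3 → A1, A5; A1, A2, A5 → A3; A3, A4 → A1 are not contained in any single fragment, but the restricted closure of each left-hand side across the fragments still reaches the right-hand side; the remaining FDs each lie inside some fragment. All dependencies are preserved.

lossless and dependency-preserving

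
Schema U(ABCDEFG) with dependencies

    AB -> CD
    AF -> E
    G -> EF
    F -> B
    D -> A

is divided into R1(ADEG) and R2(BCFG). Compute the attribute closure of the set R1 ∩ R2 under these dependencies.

BEFG

R1 ∩ R2 = {G}.
G → EF applies, adding EF
F → B applies, adding B
Closure: {BEFG}.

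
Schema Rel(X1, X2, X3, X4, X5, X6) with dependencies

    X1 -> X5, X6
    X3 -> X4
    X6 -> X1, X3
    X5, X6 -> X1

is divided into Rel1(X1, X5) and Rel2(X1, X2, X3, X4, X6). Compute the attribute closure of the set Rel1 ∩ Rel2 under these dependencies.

Rel1 ∩ Rel2 = {X1}.
X1 → X5, X6 applies, adding X5, X6
X6 → X1, X3 applies, adding X3
X3 → X4 applies, adding X4
Closure: {X1, X3, X4, X5, X6}.

X1, X3, X4, X5, X6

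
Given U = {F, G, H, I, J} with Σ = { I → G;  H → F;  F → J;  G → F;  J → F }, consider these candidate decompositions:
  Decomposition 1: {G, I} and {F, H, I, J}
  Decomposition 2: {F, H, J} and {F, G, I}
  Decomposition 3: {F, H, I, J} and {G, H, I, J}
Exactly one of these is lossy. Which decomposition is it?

Decomposition 2

Decomposition 1: common = {I}, closure = {F, G, I, J} → lossless.
Decomposition 2: common = {F}, closure = {F, J} → lossy.
Decomposition 3: common = {H, I, J}, closure = {F, G, H, I, J} → lossless.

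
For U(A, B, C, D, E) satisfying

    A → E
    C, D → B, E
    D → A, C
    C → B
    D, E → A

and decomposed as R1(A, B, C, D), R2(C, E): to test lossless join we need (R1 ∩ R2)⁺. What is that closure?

R1 ∩ R2 = {C}.
C → B applies, adding B
Closure: {B, C}.

B, C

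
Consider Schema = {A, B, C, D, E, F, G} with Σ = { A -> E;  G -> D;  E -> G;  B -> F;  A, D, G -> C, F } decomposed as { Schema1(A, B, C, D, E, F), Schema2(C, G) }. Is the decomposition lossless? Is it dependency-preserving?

lossy and not dependency-preserving

Lossless test: (C)⁺ = {C}, which is a superkey of neither fragment — lossy.
Dependency preservation: the restricted closure of {G} across the fragments never reaches {D}, so G → D cannot be enforced without a join — not preserved.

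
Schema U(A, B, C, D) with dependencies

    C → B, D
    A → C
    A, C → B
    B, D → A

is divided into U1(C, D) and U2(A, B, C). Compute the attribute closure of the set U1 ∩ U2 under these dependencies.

A, B, C, D

U1 ∩ U2 = {C}.
C → B, D applies, adding B, D
B, D → A applies, adding A
Closure: {A, B, C, D}.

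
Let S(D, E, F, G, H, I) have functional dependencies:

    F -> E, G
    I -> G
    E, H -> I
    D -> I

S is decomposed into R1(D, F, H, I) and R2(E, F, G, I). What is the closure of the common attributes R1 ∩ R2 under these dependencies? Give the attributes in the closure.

E, F, G, I

R1 ∩ R2 = {F, I}.
F → E, G applies, adding E, G
Closure: {E, F, G, I}.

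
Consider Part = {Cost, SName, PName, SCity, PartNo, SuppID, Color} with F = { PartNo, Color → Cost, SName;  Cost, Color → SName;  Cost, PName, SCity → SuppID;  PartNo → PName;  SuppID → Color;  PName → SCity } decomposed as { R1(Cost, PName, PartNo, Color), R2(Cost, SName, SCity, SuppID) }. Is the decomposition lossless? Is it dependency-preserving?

lossy and not dependency-preserving

Lossless test: (Cost)⁺ = {Cost}, which is a superkey of neither fragment — lossy.
Dependency preservation: the restricted closure of {PartNo, Color} across the fragments never reaches {Cost, SName}, so PartNo, Color → Cost, SName cannot be enforced without a join — not preserved.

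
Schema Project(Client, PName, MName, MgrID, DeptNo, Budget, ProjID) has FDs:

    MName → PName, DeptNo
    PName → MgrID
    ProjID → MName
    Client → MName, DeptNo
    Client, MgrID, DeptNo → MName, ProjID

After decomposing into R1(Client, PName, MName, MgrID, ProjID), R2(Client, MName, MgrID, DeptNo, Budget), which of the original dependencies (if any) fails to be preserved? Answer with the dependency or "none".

MName → PName, DeptNo: restricted closure across fragments reaches PName, DeptNo.
PName → MgrID lies within R1.
ProjID → MName lies within R1.
Client → MName, DeptNo lies within R2.
Client, MgrID, DeptNo → MName, ProjID: restricted closure across fragments reaches MName, ProjID.
Every dependency is enforceable on the fragments, so the decomposition is dependency-preserving.

none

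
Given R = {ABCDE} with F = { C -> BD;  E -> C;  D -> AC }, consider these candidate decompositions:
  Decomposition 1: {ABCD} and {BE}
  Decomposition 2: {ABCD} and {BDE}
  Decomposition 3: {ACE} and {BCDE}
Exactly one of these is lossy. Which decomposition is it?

Decomposition 1

Decomposition 1: common = {B}, closure = {B} → lossy.
Decomposition 2: common = {BD}, closure = {ABCD} → lossless.
Decomposition 3: common = {CE}, closure = {ABCDE} → lossless.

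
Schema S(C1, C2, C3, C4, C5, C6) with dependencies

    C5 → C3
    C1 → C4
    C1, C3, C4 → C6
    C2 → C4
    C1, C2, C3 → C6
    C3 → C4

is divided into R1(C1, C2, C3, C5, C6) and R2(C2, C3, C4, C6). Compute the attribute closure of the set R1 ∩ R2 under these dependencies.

C2, C3, C4, C6

R1 ∩ R2 = {C2, C3, C6}.
C2 → C4 applies, adding C4
Closure: {C2, C3, C4, C6}.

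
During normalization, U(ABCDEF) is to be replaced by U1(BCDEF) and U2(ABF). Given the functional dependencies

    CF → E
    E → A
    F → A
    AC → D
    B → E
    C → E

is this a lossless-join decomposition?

Common attributes: U1 ∩ U2 = {BF}.
Closure of {BF}: F → A applies, adding A; B → E applies, adding E. So (BF)⁺ = {ABEF}.
This closure contains every attribute of U2, so U1 ∩ U2 → U2. The join is lossless.

Yes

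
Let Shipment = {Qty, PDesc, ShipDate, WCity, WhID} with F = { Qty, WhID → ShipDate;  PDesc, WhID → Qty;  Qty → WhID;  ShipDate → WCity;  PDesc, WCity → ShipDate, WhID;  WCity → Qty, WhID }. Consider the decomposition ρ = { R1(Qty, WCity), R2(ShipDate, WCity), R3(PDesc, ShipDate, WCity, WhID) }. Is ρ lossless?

Yes

Chase test. Columns are Qty, PDesc, ShipDate, WCity, WhID; row i has aⱼ where attribute j ∈ Ri, else bᵢⱼ.
Initial tableau (one row per fragment):
  row 1: a1 b12 b13 a4 b15
  row 2: b21 b22 a3 a4 b25
  row 3: b31 a2 a3 a4 a5
Rows 1 and 2 agree on WCity; apply WCity→Qty, WhID and equate their Qty, WhID entries.
Rows 1 and 3 agree on WCity; apply WCity→Qty, WhID and equate their Qty, WhID entries.
Rows 1 and 2 agree on Qty, WhID; apply Qty, WhID→ShipDate and equate their ShipDate entries.
Row 3 is now all distinguished symbols — the join is lossless.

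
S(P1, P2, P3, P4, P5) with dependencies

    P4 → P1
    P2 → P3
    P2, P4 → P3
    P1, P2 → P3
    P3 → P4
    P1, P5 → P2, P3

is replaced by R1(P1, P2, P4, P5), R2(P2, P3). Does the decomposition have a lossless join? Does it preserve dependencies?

lossless but not dependency-preserving

Lossless test: (P2)⁺ = {P1, P2, P3, P4}, which contains all of one fragment — lossless.
Dependency preservation: the restricted closure of {P3} across the fragments never reaches {P4}, so P3 → P4 cannot be enforced without a join — not preserved.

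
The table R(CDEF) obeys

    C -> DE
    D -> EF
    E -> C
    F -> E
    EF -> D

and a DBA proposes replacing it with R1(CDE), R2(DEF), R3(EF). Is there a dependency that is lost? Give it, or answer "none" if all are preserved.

C → DE lies within R1.
D → EF lies within R2.
E → C lies within R1.
F → E lies within R2.
EF → D lies within R2.
Every dependency is enforceable on the fragments, so the decomposition is dependency-preserving.

none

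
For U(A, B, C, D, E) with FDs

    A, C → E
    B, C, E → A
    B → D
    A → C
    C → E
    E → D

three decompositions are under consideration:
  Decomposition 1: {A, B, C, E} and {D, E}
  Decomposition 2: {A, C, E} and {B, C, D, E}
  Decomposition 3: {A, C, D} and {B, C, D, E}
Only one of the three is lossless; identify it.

Decomposition 1

Decomposition 1: common = {E}, closure = {D, E} → lossless.
Decomposition 2: common = {C, E}, closure = {C, D, E} → lossy.
Decomposition 3: common = {C, D}, closure = {C, D, E} → lossy.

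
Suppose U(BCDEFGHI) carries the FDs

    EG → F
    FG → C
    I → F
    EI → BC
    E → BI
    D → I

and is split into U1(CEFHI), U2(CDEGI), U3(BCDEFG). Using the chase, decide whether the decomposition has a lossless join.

Chase test. Columns are BCDEFGHI; row i has aⱼ where attribute j ∈ Ui, else bᵢⱼ.
Initial tableau (one row per fragment):
  row 1: b11 a2 b13 a4 a5 b16 a7 a8
  row 2: b21 a2 a3 a4 b25 a6 b27 a8
  row 3: a1 a2 a3 a4 a5 a6 b37 b38
Rows 2 and 3 agree on EG; apply EG→F and equate their F entries.
Rows 1 and 2 agree on EI; apply EI→BC and equate their BC entries.
Rows 1 and 3 agree on E; apply E→BI and equate their BI entries.
No row becomes fully distinguished — the join is lossy.

No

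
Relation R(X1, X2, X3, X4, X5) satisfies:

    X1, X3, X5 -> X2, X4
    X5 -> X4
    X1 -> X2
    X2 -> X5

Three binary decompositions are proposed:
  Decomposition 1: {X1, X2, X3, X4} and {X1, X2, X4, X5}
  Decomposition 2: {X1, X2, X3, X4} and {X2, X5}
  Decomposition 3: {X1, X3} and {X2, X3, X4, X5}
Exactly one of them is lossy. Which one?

Decomposition 1: common = {X1, X2, X4}, closure = {X1, X2, X4, X5} → lossless.
Decomposition 2: common = {X2}, closure = {X2, X4, X5} → lossless.
Decomposition 3: common = {X3}, closure = {X3} → lossy.

Decomposition 3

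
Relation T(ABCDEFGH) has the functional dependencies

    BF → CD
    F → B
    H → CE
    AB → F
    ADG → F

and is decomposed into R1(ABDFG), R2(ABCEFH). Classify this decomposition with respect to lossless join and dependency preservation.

lossy but dependency-preserving

Lossless test: (ABF)⁺ = {ABCDF}, which is a superkey of neither fragment — lossy.
Dependency preservation: BF → CD is not contained in any single fragment, but the restricted closure of its left-hand side across the fragments still reaches the right-hand side; the remaining FDs each lie inside some fragment. All dependencies are preserved.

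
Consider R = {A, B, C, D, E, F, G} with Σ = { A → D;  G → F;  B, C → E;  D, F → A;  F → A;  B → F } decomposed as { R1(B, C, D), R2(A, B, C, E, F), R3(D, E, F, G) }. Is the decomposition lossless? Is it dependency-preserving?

Lossless test (chase): Rows 1 and 2 agree on B, C; apply B, C→E and equate their E entries. Rows 2 and 3 agree on F; apply F→A and equate their A entries. Rows 1 and 2 agree on B; apply B→F and equate their F entries. Rows 2 and 3 agree on A; apply A→D and equate their D entries. Rows 1 and 2 agree on D, F; apply D, F→A and equate their A entries. No row becomes fully distinguished — the join is lossy.
Dependency preservation: the restricted closure of {A} across the fragments never reaches {D}, so A → D cannot be enforced without a join — not preserved.

lossy and not dependency-preserving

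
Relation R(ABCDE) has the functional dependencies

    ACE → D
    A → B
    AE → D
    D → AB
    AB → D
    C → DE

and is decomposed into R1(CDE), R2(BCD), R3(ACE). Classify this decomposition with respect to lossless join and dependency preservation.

lossless but not dependency-preserving

Lossless test (chase): Rows 1 and 2 agree on D; apply D→AB and equate their AB entries. Rows 1 and 2 agree on C; apply C→DE and equate their DE entries. Rows 1 and 3 agree on C; apply C→DE and equate their DE entries. Rows 1 and 3 agree on D; apply D→AB and equate their AB entries. Row 1 is now all distinguished symbols — the join is lossless.
Dependency preservation: the restricted closure of {A} across the fragments never reaches {B}, so A → B cannot be enforced without a join — not preserved.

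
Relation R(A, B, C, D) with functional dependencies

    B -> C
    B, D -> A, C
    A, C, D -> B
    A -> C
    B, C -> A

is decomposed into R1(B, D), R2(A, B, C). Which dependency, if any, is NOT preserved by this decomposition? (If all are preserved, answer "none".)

A, C, D -> B

Check A, C, D → B: no single fragment contains all of {A, B, C, D}, and the restricted closure of {A, C, D} across the fragments never reaches {B}.
B → C is preserved.
B, D → A, C is preserved.
A → C is preserved.
B, C → A is preserved.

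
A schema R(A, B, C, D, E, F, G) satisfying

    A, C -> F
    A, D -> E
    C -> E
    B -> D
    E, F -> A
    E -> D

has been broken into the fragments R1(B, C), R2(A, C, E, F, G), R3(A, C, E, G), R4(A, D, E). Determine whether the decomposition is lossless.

No

Chase test. Columns are A, B, C, D, E, F, G; row i has aⱼ where attribute j ∈ Ri, else bᵢⱼ.
Initial tableau (one row per fragment):
  row 1: b11 a2 a3 b14 b15 b16 b17
  row 2: a1 b22 a3 b24 a5 a6 a7
  row 3: a1 b32 a3 b34 a5 b36 a7
  row 4: a1 b42 b43 a4 a5 b46 b47
Rows 2 and 3 agree on A, C; apply A, C→F and equate their F entries.
Rows 1 and 2 agree on C; apply C→E and equate their E entries.
Rows 1 and 2 agree on E; apply E→D and equate their D entries.
Rows 1 and 3 agree on E; apply E→D and equate their D entries.
Rows 1 and 4 agree on E; apply E→D and equate their D entries.
No row becomes fully distinguished — the join is lossy.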